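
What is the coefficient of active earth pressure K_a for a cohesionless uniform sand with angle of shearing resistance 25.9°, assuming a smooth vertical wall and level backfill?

K_a = tan²(45° − φ/2) = tan²(32.05°) = 0.3920.

0.392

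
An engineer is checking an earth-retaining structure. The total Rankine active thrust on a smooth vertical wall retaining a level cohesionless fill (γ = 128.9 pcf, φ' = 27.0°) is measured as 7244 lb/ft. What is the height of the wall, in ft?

K_a = 0.3755. P_a = ½ K_a γ H² ⇒ H = √(2P_a/(K_a γ)).
H = √(2×7244/(0.3755×128.9)) = 17.30 ft.

17.3 ft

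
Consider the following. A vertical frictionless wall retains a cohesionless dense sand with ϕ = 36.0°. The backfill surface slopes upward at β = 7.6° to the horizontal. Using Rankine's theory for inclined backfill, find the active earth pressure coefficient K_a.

0.265

K_a = cos β · (cos β − √(cos²β − cos²φ)) / (cos β + √(cos²β − cos²φ)).
cos β = 0.9912, cos φ = 0.8090, √(cos²β − cos²φ) = 0.5727.
K_a = 0.9912 × (0.9912 − 0.5727)/(0.9912 + 0.5727) = 0.2652.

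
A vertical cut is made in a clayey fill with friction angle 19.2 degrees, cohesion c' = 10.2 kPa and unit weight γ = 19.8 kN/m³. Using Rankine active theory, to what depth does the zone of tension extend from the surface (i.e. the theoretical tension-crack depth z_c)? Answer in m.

K_a = tan²(45° − 19.2°/2) = 0.5050; √K_a = 0.7107.
The active pressure is zero where K_a γ z = 2c√K_a, so z_c = 2c/(γ√K_a) = 2×10.2/(19.8×0.7107) = 1.450 m.

1.45 m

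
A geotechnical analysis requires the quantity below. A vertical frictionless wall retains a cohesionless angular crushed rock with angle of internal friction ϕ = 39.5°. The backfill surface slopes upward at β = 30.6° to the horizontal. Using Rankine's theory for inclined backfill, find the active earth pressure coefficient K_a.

K_a = cos β · (cos β − √(cos²β − cos²φ)) / (cos β + √(cos²β − cos²φ)).
cos β = 0.8607, cos φ = 0.7716, √(cos²β − cos²φ) = 0.3814.
K_a = 0.8607 × (0.8607 − 0.3814)/(0.8607 + 0.3814) = 0.3322.

0.332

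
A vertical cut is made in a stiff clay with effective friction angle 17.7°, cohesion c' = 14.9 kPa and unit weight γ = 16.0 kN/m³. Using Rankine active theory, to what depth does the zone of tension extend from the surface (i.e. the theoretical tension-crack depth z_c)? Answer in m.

K_a = tan²(45° − 17.7°/2) = 0.5337; √K_a = 0.7306.
The active pressure is zero where K_a γ z = 2c√K_a, so z_c = 2c/(γ√K_a) = 2×14.9/(16.0×0.7306) = 2.549 m.

2.55 m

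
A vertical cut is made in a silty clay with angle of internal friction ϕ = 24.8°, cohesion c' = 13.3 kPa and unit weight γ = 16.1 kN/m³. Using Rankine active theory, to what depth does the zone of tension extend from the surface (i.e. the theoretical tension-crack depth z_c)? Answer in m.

K_a = tan²(45° − 24.8°/2) = 0.4090; √K_a = 0.6395.
The active pressure is zero where K_a γ z = 2c√K_a, so z_c = 2c/(γ√K_a) = 2×13.3/(16.1×0.6395) = 2.583 m.

2.58 m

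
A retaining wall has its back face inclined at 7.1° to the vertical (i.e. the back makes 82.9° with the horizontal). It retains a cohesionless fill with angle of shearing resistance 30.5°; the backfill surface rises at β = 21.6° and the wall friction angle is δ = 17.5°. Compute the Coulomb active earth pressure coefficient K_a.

K_a = sin²(α+φ) / [sin²α · sin(α−δ) · (1 + √{sin(φ+δ)sin(φ−β) / (sin(α−δ)sin(α+β))})²].
With α = 82.9°, φ = 30.5°, δ = 17.5°, β = 21.6°: K_a = 0.5076.

0.508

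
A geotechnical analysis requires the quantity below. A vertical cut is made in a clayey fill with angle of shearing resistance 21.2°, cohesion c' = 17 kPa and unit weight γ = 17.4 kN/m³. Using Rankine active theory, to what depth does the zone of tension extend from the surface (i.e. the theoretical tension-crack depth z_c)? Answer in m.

K_a = tan²(45° − 21.2°/2) = 0.4688; √K_a = 0.6847.
The active pressure is zero where K_a γ z = 2c√K_a, so z_c = 2c/(γ√K_a) = 2×17/(17.4×0.6847) = 2.854 m.

2.85 m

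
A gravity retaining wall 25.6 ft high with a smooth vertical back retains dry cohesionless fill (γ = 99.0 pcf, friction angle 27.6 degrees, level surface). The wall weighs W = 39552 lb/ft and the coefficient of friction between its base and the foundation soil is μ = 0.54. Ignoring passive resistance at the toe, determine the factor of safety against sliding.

K_a = tan²(45° − 27.6°/2) = 0.3668.
P_a = ½K_aγH² = 0.5×0.3668×99.0×25.6² = 11900 lb/ft, acting at H/3 = 8.533 ft above the base.
FS_sliding = μW / P_a = 0.54×39552 / 11900 = 1.795.

1.80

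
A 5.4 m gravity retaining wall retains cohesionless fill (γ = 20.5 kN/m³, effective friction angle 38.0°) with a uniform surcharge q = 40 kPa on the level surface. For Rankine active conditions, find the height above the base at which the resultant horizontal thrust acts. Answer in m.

K_a = 0.2379.
Triangular part P₁ = ½K_aγH² = 71.10 at H/3 = 1.800 m; rectangular part P₂ = K_a q H = 51.38 at H/2 = 2.700 m.
ȳ = (P₁·1.800 + P₂·2.700)/(P₁+P₂) = 2.178 m.

2.18 m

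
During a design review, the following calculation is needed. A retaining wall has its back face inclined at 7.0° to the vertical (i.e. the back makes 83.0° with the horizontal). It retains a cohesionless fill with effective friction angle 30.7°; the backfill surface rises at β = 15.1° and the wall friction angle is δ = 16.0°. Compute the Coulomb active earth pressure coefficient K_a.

0.432

K_a = sin²(α+φ) / [sin²α · sin(α−δ) · (1 + √{sin(φ+δ)sin(φ−β) / (sin(α−δ)sin(α+β))})²].
With α = 83.0°, φ = 30.7°, δ = 16.0°, β = 15.1°: K_a = 0.4317.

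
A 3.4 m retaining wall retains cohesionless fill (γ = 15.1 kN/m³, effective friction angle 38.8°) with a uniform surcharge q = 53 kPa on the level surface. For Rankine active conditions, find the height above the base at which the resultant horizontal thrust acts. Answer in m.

K_a = 0.2296.
Triangular part P₁ = ½K_aγH² = 20.04 at H/3 = 1.133 m; rectangular part P₂ = K_a q H = 41.37 at H/2 = 1.700 m.
ȳ = (P₁·1.133 + P₂·1.700)/(P₁+P₂) = 1.515 m.

1.52 m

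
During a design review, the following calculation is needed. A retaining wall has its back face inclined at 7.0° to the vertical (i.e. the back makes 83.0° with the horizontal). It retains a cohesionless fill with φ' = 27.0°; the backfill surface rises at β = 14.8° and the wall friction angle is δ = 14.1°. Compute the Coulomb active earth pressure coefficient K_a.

K_a = sin²(α+φ) / [sin²α · sin(α−δ) · (1 + √{sin(φ+δ)sin(φ−β) / (sin(α−δ)sin(α+β))})²].
With α = 83.0°, φ = 27.0°, δ = 14.1°, β = 14.8°: K_a = 0.4989.

0.499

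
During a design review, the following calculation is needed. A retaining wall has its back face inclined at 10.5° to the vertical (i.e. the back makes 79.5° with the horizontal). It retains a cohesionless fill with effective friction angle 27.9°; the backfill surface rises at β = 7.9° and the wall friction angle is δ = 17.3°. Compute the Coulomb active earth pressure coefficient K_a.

K_a = sin²(α+φ) / [sin²α · sin(α−δ) · (1 + √{sin(φ+δ)sin(φ−β) / (sin(α−δ)sin(α+β))})²].
With α = 79.5°, φ = 27.9°, δ = 17.3°, β = 7.9°: K_a = 0.4584.

0.458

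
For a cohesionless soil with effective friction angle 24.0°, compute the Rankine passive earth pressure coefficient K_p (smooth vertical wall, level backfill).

K_p = (1 + sin φ)/(1 − sin φ) = tan²(45° + 24.0°/2) = 2.371.

2.37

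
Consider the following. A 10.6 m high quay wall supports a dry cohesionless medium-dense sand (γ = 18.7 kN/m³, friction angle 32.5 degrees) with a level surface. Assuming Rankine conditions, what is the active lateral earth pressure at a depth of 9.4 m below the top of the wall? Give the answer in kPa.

K_a = (1 − sin φ)/(1 + sin φ) = 0.3010.
σ_h = K_a γ z = 0.3010 × 18.7 × 9.4 = 52.91 kPa.

52.9 kPa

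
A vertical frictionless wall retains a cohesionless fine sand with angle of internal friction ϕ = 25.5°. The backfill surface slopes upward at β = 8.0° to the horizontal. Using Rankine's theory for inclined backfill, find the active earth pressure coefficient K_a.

K_a = cos β · (cos β − √(cos²β − cos²φ)) / (cos β + √(cos²β − cos²φ)).
cos β = 0.9903, cos φ = 0.9026, √(cos²β − cos²φ) = 0.4074.
K_a = 0.9903 × (0.9903 − 0.4074)/(0.9903 + 0.4074) = 0.4130.

0.413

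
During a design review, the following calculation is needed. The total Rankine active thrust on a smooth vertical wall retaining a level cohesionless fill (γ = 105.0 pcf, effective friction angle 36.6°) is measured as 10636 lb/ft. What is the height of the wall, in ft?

28.3 ft

K_a = 0.2530. P_a = ½ K_a γ H² ⇒ H = √(2P_a/(K_a γ)).
H = √(2×10636/(0.2530×105.0)) = 28.30 ft.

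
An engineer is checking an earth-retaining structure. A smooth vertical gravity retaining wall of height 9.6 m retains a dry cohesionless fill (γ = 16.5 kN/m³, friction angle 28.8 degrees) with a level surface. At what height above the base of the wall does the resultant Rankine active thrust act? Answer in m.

K_a = 0.3498.
The pressure distribution is triangular, so the resultant acts at H/3 above the base = 9.6/3 = 3.200 m.

3.20 m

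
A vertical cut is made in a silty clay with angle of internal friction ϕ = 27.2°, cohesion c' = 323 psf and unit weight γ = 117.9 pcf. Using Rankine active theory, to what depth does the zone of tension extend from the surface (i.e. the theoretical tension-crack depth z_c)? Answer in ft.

K_a = tan²(45° − 27.2°/2) = 0.3726; √K_a = 0.6104.
The active pressure is zero where K_a γ z = 2c√K_a, so z_c = 2c/(γ√K_a) = 2×323/(117.9×0.6104) = 8.976 ft.

8.98 ft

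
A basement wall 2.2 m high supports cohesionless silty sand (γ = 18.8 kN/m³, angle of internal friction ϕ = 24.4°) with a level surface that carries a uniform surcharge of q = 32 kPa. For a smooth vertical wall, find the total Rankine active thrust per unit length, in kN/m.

48.1 kN/m

K_a = tan²(45° − φ/2) = 0.4153.
Soil triangle: ½ K_a γ H² = 0.5×0.4153×18.8×2.2² = 18.90 kN/m.
Surcharge rectangle: K_a q H = 0.4153×32×2.2 = 29.24 kN/m.
Total = 18.90 + 29.24 = 48.13 kN/m.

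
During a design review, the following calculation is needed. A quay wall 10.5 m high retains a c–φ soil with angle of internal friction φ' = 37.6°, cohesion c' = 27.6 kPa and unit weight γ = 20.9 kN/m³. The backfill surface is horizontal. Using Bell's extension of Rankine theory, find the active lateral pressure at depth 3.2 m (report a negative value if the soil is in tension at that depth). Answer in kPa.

K_a = (1 − sin φ)/(1 + sin φ) = 0.2421.
σ_a = K_a γ z − 2c√K_a = 0.2421×20.9×3.2 − 2×27.6×0.4921 = -10.97 kPa.

-11.0 kPa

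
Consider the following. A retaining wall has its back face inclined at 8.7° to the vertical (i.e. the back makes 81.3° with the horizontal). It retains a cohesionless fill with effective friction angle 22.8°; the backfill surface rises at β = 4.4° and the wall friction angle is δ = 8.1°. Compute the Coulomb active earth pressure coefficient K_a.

K_a = sin²(α+φ) / [sin²α · sin(α−δ) · (1 + √{sin(φ+δ)sin(φ−β) / (sin(α−δ)sin(α+β))})²].
With α = 81.3°, φ = 22.8°, δ = 8.1°, β = 4.4°: K_a = 0.5043.

0.504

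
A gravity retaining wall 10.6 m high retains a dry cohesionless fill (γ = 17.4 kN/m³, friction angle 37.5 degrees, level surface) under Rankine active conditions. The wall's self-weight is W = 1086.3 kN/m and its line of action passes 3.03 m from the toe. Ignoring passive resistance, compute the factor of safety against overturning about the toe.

K_a = tan²(45° − 37.5°/2) = 0.2432.
P_a = ½K_aγH² = 0.5×0.2432×17.4×10.6² = 237.7 kN/m, acting at H/3 = 3.533 m above the base.
Overturning moment M_o = P_a × H/3 = 237.7 × 3.533 = 840.0.
Resisting moment M_r = W × 3.03 = 1086.3 × 3.03 = 3291.
FS_overturning = M_r/M_o = 3291/840.0 = 3.919.

3.92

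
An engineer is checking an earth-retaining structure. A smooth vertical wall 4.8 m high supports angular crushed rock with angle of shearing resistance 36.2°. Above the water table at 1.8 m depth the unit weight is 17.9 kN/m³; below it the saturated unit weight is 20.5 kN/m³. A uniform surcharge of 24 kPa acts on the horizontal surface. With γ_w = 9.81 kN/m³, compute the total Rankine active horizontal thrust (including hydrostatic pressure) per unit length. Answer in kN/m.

119 kN/m

K_a = tan²(45° − φ/2) = 0.2574.
γ' = 20.5 − 9.81 = 10.69 kN/m³. h₂ = H − d_w = 3.0 m.
σ'_h: at surface K_a·q = 6.177; at WT K_a(q+γd_w) = 14.47; at base K_a(q+γd_w+γ'h₂) = 22.72 kPa.
P₁ = ½(6.177+14.47)×1.8 = 18.58; P₂ = ½(14.47+22.72)×3.0 = 55.79; P_w = ½γ_w h₂² = 44.14.
Total = 18.58+55.79+44.14 = 118.5 kN/m.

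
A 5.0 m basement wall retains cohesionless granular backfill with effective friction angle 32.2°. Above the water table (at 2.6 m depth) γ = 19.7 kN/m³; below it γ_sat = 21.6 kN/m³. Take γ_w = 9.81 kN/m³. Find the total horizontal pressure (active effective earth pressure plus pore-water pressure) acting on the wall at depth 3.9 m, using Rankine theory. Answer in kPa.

K_a = (1 − sin φ)/(1 + sin φ) = 0.3047.
γ' = 21.6 − 9.81 = 11.79 kN/m³.
Effective vertical stress at 3.9 m: σ'_v = 19.7×2.6 + 11.79×1.30 = 66.55 kPa.
σ'_h = K_a σ'_v = 0.3047 × 66.55 = 20.28 kPa; u = γ_w × 1.30 = 12.75 kPa.
Total σ_h = 20.28 + 12.75 = 33.03 kPa.

33.0 kPa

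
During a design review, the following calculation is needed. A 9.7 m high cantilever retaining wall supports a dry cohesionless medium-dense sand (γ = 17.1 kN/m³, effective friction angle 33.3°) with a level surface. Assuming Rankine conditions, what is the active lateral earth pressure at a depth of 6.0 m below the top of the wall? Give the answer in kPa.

29.9 kPa

K_a = (1 − sin φ)/(1 + sin φ) = 0.2911.
σ_h = K_a γ z = 0.2911 × 17.1 × 6.0 = 29.87 kPa.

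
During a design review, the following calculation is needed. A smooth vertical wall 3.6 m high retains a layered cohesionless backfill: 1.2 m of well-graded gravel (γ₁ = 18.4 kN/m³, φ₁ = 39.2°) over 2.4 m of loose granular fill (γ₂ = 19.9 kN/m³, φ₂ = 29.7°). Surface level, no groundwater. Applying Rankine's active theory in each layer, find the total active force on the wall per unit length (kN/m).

40.2 kN/m

K_a1 = tan²(45°−39.2°/2) = 0.2255; K_a2 = tan²(45°−29.7°/2) = 0.3374.
Layer 1: σ at base = K_a1 γ₁ h₁ = 4.978 kPa; P₁ = ½×4.978×1.2 = 2.987.
Layer 2: σ_v at top = γ₁h₁ = 22.08; σ_h top = K_a2×22.08 = 7.449; σ_h base = K_a2×(22.08+19.9×2.4) = 23.56.
P₂ = ½(7.449+23.56)×2.4 = 37.21. Total P_a = 2.987+37.21 = 40.20 kN/m.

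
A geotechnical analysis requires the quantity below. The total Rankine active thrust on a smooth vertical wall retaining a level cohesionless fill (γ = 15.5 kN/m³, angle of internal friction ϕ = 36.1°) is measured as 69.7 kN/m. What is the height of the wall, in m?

K_a = 0.2585. P_a = ½ K_a γ H² ⇒ H = √(2P_a/(K_a γ)).
H = √(2×69.7/(0.2585×15.5)) = 5.898 m.

5.90 m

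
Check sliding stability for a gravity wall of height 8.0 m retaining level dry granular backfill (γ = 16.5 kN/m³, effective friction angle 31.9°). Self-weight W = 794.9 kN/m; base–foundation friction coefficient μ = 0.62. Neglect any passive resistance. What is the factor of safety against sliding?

3.03

K_a = tan²(45° − 31.9°/2) = 0.3085.
P_a = ½K_aγH² = 0.5×0.3085×16.5×8.0² = 162.9 kN/m, acting at H/3 = 2.667 m above the base.
FS_sliding = μW / P_a = 0.62×794.9 / 162.9 = 3.025.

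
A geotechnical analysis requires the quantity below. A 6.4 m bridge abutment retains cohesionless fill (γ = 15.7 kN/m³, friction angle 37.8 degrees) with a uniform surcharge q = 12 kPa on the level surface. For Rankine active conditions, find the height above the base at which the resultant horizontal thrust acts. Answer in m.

K_a = 0.2400.
Triangular part P₁ = ½K_aγH² = 77.17 at H/3 = 2.133 m; rectangular part P₂ = K_a q H = 18.43 at H/2 = 3.200 m.
ȳ = (P₁·2.133 + P₂·3.200)/(P₁+P₂) = 2.339 m.

2.34 m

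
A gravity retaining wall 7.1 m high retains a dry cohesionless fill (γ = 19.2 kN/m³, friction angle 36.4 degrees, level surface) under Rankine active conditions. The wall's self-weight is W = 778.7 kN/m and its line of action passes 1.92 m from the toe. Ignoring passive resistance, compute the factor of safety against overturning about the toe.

K_a = tan²(45° − 36.4°/2) = 0.2552.
P_a = ½K_aγH² = 0.5×0.2552×19.2×7.1² = 123.5 kN/m, acting at H/3 = 2.367 m above the base.
Overturning moment M_o = P_a × H/3 = 123.5 × 2.367 = 292.2.
Resisting moment M_r = W × 1.92 = 778.7 × 1.92 = 1495.
FS_overturning = M_r/M_o = 1495/292.2 = 5.116.

5.12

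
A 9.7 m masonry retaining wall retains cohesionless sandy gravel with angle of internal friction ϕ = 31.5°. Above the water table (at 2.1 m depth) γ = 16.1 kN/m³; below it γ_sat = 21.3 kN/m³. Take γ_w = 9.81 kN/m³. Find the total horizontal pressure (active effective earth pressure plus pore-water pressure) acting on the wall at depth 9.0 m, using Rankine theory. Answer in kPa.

K_a = (1 − sin φ)/(1 + sin φ) = 0.3136.
γ' = 21.3 − 9.81 = 11.49 kN/m³.
Effective vertical stress at 9.0 m: σ'_v = 16.1×2.1 + 11.49×6.90 = 113.1 kPa.
σ'_h = K_a σ'_v = 0.3136 × 113.1 = 35.47 kPa; u = γ_w × 6.90 = 67.69 kPa.
Total σ_h = 35.47 + 67.69 = 103.2 kPa.

103 kPa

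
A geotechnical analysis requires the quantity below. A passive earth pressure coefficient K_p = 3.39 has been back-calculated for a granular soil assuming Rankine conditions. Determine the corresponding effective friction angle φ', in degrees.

K_p = (1+sin φ)/(1−sin φ) ⇒ sin φ = (K_p − 1)/(K_p + 1) = 0.5444.
φ = arcsin(0.5444) = 32.98°.

33.0°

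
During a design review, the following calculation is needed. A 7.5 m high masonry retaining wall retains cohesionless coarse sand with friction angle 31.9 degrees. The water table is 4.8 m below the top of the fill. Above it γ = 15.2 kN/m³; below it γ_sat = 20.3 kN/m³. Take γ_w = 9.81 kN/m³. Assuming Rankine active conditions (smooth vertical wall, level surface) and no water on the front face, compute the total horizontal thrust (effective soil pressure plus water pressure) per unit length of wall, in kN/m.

162 kN/m

K_a = tan²(45° − φ/2) = 0.3085.
γ' = 20.3 − 9.81 = 10.49 kN/m³. Depth below WT = 2.7 m.
σ'_h at WT = K_a γ d_w = 22.51 kPa; at base = 22.51 + K_a γ' × 2.7 = 31.25 kPa.
P₁ (0–4.8 m) = ½×22.51×4.8 = 54.02. P₂ (4.8–7.5 m) = ½(22.51+31.25)×2.7 = 72.57.
P_w = ½ γ_w h₂² = 0.5×9.81×2.7² = 35.76. Total = 54.02+72.57+35.76 = 162.4 kN/m.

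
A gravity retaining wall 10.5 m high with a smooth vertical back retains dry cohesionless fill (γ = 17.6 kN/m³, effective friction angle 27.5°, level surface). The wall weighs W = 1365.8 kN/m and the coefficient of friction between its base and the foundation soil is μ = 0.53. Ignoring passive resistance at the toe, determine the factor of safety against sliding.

2.03

K_a = tan²(45° − 27.5°/2) = 0.3682.
P_a = ½K_aγH² = 0.5×0.3682×17.6×10.5² = 357.3 kN/m, acting at H/3 = 3.500 m above the base.
FS_sliding = μW / P_a = 0.53×1365.8 / 357.3 = 2.026.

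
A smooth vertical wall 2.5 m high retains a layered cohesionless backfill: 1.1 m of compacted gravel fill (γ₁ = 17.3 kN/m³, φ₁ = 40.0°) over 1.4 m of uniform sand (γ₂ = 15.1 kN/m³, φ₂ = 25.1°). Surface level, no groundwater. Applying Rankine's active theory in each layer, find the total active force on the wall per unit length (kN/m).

K_a1 = tan²(45°−40.0°/2) = 0.2174; K_a2 = tan²(45°−25.1°/2) = 0.4043.
Layer 1: σ at base = K_a1 γ₁ h₁ = 4.138 kPa; P₁ = ½×4.138×1.1 = 2.276.
Layer 2: σ_v at top = γ₁h₁ = 19.03; σ_h top = K_a2×19.03 = 7.694; σ_h base = K_a2×(19.03+15.1×1.4) = 16.24.
P₂ = ½(7.694+16.24)×1.4 = 16.75. Total P_a = 2.276+16.75 = 19.03 kN/m.

19.0 kN/m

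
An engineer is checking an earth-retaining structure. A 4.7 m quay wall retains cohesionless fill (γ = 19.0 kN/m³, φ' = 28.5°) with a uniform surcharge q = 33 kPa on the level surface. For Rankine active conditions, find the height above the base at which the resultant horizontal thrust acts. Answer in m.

K_a = 0.3540.
Triangular part P₁ = ½K_aγH² = 74.28 at H/3 = 1.567 m; rectangular part P₂ = K_a q H = 54.90 at H/2 = 2.350 m.
ȳ = (P₁·1.567 + P₂·2.350)/(P₁+P₂) = 1.900 m.

1.90 m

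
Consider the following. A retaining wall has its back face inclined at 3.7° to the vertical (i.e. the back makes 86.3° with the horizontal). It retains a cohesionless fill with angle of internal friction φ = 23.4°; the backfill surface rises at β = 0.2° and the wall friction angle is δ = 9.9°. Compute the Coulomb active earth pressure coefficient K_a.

0.423

K_a = sin²(α+φ) / [sin²α · sin(α−δ) · (1 + √{sin(φ+δ)sin(φ−β) / (sin(α−δ)sin(α+β))})²].
With α = 86.3°, φ = 23.4°, δ = 9.9°, β = 0.2°: K_a = 0.4225.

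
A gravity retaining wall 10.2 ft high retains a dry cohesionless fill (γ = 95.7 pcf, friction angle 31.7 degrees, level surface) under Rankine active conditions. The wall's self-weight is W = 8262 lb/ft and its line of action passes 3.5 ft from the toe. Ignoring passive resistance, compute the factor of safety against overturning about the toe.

K_a = tan²(45° − 31.7°/2) = 0.3111.
P_a = ½K_aγH² = 0.5×0.3111×95.7×10.2² = 1549 lb/ft, acting at H/3 = 3.400 ft above the base.
Overturning moment M_o = P_a × H/3 = 1549 × 3.400 = 5265.
Resisting moment M_r = W × 3.5 = 8262 × 3.5 = 28920.
FS_overturning = M_r/M_o = 28920/5265 = 5.492.

5.49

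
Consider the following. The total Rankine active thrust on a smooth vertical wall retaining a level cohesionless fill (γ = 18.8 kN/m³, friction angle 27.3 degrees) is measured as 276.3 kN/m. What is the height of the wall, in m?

K_a = 0.3711. P_a = ½ K_a γ H² ⇒ H = √(2P_a/(K_a γ)).
H = √(2×276.3/(0.3711×18.8)) = 8.899 m.

8.90 m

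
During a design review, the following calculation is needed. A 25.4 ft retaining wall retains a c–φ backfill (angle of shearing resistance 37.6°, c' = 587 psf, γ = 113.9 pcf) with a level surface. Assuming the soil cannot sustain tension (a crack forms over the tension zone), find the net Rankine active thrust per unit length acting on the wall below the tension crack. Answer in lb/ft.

273 lb/ft

K_a = 0.2421; √K_a = 0.4921.
Tension-crack depth z_c = 2c/(γ√K_a) = 2×587/(113.9×0.4921) = 20.95 ft.
σ_a at base = K_a γ H − 2c√K_a = 0.2421×113.9×25.4 − 2×587×0.4921 = 122.8 psf.
P_a = ½ × 122.8 × (H − z_c) = 0.5×122.8×4.453 = 273.4 lb/ft.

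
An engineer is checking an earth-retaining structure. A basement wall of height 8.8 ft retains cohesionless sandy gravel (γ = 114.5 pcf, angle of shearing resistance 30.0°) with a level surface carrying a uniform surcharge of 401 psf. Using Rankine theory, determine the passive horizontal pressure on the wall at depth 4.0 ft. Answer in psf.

K_p = (1 + sin φ)/(1 − sin φ) = 3.000.
σ_v = γz + q = 114.5 × 4.0 + 401 = 859.0 psf.
σ_h = K_p σ_v = 3.000 × 859.0 = 2577 psf.

2580 psf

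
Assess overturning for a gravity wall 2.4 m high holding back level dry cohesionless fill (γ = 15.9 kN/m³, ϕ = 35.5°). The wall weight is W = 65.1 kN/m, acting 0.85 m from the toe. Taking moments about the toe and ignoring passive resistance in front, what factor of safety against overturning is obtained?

5.69

K_a = tan²(45° − 35.5°/2) = 0.2653.
P_a = ½K_aγH² = 0.5×0.2653×15.9×2.4² = 12.15 kN/m, acting at H/3 = 0.8000 m above the base.
Overturning moment M_o = P_a × H/3 = 12.15 × 0.8000 = 9.717.
Resisting moment M_r = W × 0.85 = 65.1 × 0.85 = 55.33.
FS_overturning = M_r/M_o = 55.33/9.717 = 5.694.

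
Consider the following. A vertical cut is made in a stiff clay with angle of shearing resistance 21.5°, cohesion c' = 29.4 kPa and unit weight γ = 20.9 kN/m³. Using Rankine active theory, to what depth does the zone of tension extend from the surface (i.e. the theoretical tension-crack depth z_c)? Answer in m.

4.13 m

K_a = tan²(45° − 21.5°/2) = 0.4636; √K_a = 0.6809.
The active pressure is zero where K_a γ z = 2c√K_a, so z_c = 2c/(γ√K_a) = 2×29.4/(20.9×0.6809) = 4.132 m.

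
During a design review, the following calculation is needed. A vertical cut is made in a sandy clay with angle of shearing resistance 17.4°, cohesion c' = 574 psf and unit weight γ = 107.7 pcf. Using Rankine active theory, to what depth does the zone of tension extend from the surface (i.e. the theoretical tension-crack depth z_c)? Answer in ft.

14.5 ft

K_a = tan²(45° − 17.4°/2) = 0.5396; √K_a = 0.7346.
The active pressure is zero where K_a γ z = 2c√K_a, so z_c = 2c/(γ√K_a) = 2×574/(107.7×0.7346) = 14.51 ft.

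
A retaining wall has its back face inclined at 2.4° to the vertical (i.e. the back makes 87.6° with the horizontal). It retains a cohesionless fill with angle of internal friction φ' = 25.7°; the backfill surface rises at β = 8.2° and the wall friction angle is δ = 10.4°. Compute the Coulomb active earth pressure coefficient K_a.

K_a = sin²(α+φ) / [sin²α · sin(α−δ) · (1 + √{sin(φ+δ)sin(φ−β) / (sin(α−δ)sin(α+β))})²].
With α = 87.6°, φ = 25.7°, δ = 10.4°, β = 8.2°: K_a = 0.4253.

0.425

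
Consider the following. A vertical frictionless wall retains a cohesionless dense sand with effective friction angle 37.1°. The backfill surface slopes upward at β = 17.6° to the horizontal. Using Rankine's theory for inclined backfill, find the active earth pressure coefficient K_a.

K_a = cos β · (cos β − √(cos²β − cos²φ)) / (cos β + √(cos²β − cos²φ)).
cos β = 0.9532, cos φ = 0.7976, √(cos²β − cos²φ) = 0.5220.
K_a = 0.9532 × (0.9532 − 0.5220)/(0.9532 + 0.5220) = 0.2787.

0.279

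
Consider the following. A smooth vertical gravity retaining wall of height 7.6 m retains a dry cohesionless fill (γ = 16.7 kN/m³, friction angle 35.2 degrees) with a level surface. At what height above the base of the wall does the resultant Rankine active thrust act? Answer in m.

K_a = 0.2687.
The pressure distribution is triangular, so the resultant acts at H/3 above the base = 7.6/3 = 2.533 m.

2.53 m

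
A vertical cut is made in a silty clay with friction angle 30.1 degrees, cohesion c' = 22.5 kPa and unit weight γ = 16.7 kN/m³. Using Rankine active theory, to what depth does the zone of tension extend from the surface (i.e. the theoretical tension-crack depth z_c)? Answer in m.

K_a = tan²(45° − 30.1°/2) = 0.3320; √K_a = 0.5762.
The active pressure is zero where K_a γ z = 2c√K_a, so z_c = 2c/(γ√K_a) = 2×22.5/(16.7×0.5762) = 4.677 m.

4.68 m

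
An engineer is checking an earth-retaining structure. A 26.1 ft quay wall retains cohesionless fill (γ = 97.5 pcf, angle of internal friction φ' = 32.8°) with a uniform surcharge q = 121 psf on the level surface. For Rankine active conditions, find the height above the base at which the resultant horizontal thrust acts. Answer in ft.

K_a = 0.2973.
Triangular part P₁ = ½K_aγH² = 9872 at H/3 = 8.700 ft; rectangular part P₂ = K_a q H = 938.8 at H/2 = 13.05 ft.
ȳ = (P₁·8.700 + P₂·13.05)/(P₁+P₂) = 9.078 ft.

9.08 ft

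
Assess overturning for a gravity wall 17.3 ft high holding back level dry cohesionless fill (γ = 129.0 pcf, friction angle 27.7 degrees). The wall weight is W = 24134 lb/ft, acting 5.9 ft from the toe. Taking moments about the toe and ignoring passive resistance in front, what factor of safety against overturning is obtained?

K_a = tan²(45° − 27.7°/2) = 0.3653.
P_a = ½K_aγH² = 0.5×0.3653×129.0×17.3² = 7053 lb/ft, acting at H/3 = 5.767 ft above the base.
Overturning moment M_o = P_a × H/3 = 7053 × 5.767 = 40670.
Resisting moment M_r = W × 5.9 = 24134 × 5.9 = 142400.
FS_overturning = M_r/M_o = 142400/40670 = 3.501.

3.50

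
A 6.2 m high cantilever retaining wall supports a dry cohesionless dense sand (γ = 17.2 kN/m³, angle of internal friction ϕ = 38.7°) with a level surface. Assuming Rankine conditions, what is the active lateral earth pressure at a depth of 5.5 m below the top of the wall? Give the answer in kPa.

K_a = (1 − sin φ)/(1 + sin φ) = 0.2306.
σ_h = K_a γ z = 0.2306 × 17.2 × 5.5 = 21.81 kPa.

21.8 kPa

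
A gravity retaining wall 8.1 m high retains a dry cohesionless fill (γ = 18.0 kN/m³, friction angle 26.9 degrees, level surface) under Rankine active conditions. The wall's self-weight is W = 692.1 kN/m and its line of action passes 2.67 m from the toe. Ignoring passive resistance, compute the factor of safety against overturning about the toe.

3.07

K_a = tan²(45° − 26.9°/2) = 0.3770.
P_a = ½K_aγH² = 0.5×0.3770×18.0×8.1² = 222.6 kN/m, acting at H/3 = 2.700 m above the base.
Overturning moment M_o = P_a × H/3 = 222.6 × 2.700 = 601.1.
Resisting moment M_r = W × 2.67 = 692.1 × 2.67 = 1848.
FS_overturning = M_r/M_o = 1848/601.1 = 3.074.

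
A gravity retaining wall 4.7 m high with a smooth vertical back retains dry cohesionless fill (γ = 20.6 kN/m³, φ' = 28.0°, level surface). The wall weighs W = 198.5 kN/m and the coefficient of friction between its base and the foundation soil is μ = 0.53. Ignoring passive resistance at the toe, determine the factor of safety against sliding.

K_a = tan²(45° − 28.0°/2) = 0.3610.
P_a = ½K_aγH² = 0.5×0.3610×20.6×4.7² = 82.14 kN/m, acting at H/3 = 1.567 m above the base.
FS_sliding = μW / P_a = 0.53×198.5 / 82.14 = 1.281.

1.28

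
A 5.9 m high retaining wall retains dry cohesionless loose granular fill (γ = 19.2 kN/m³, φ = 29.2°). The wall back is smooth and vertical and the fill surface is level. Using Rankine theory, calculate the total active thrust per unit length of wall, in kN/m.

115 kN/m

K_a = tan²(45° − φ/2) = 0.3442.
P_a = ½ K_a γ H² = 0.5 × 0.3442 × 19.2 × 5.9² = 115.0 kN/m.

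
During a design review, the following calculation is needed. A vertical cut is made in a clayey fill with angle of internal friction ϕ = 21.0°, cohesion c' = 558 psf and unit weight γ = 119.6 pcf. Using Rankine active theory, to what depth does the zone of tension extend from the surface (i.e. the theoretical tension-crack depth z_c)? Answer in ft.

13.6 ft

K_a = tan²(45° − 21.0°/2) = 0.4724; √K_a = 0.6873.
The active pressure is zero where K_a γ z = 2c√K_a, so z_c = 2c/(γ√K_a) = 2×558/(119.6×0.6873) = 13.58 ft.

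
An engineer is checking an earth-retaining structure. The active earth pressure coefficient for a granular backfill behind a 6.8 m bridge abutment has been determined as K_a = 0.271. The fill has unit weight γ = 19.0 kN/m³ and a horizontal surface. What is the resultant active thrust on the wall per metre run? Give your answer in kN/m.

119 kN/m

P = ½ K_a γ H² = 0.5 × 0.271 × 19.0 × 6.8² = 119.0 kN/m.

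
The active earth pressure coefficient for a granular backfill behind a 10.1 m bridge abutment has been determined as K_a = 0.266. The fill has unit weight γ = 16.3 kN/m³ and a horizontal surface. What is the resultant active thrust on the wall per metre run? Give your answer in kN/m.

P = ½ K_a γ H² = 0.5 × 0.266 × 16.3 × 10.1² = 221.1 kN/m.

221 kN/m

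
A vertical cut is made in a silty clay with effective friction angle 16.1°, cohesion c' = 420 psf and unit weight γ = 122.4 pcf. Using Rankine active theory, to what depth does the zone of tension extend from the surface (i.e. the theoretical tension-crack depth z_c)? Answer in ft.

K_a = tan²(45° − 16.1°/2) = 0.5658; √K_a = 0.7522.
The active pressure is zero where K_a γ z = 2c√K_a, so z_c = 2c/(γ√K_a) = 2×420/(122.4×0.7522) = 9.124 ft.

9.12 ft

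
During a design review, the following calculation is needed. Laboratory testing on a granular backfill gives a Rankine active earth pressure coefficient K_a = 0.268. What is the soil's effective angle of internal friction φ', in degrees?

35.3°

K_a = tan²(45° − φ/2) ⇒ 45° − φ/2 = arctan(√0.268) = 27.37°.
φ = 2(45° − 27.37°) = 35.26°.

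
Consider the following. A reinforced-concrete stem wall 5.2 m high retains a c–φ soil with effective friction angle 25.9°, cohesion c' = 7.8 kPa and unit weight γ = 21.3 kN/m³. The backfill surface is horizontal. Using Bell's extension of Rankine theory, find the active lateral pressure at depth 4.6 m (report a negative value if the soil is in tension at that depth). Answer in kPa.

28.6 kPa

K_a = (1 − sin φ)/(1 + sin φ) = 0.3920.
σ_a = K_a γ z − 2c√K_a = 0.3920×21.3×4.6 − 2×7.8×0.6261 = 28.64 kPa.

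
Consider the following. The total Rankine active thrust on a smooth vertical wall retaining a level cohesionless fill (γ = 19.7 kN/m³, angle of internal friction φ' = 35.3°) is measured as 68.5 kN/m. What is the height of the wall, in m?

5.10 m

K_a = 0.2675. P_a = ½ K_a γ H² ⇒ H = √(2P_a/(K_a γ)).
H = √(2×68.5/(0.2675×19.7)) = 5.098 m.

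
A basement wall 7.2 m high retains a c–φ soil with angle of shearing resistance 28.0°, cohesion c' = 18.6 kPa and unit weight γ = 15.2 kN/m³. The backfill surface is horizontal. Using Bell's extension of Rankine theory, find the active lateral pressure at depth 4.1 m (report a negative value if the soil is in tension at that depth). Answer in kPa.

K_a = (1 − sin φ)/(1 + sin φ) = 0.3610.
σ_a = K_a γ z − 2c√K_a = 0.3610×15.2×4.1 − 2×18.6×0.6009 = 0.1476 kPa.

0.148 kPa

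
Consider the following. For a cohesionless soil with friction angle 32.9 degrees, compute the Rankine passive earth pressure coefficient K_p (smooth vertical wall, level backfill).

K_p = (1 + sin φ)/(1 − sin φ) = tan²(45° + 32.9°/2) = 3.378.

3.38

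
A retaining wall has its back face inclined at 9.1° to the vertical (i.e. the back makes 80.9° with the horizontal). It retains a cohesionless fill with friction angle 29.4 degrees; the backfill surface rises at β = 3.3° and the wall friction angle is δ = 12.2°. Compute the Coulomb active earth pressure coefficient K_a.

0.397

K_a = sin²(α+φ) / [sin²α · sin(α−δ) · (1 + √{sin(φ+δ)sin(φ−β) / (sin(α−δ)sin(α+β))})²].
With α = 80.9°, φ = 29.4°, δ = 12.2°, β = 3.3°: K_a = 0.3972.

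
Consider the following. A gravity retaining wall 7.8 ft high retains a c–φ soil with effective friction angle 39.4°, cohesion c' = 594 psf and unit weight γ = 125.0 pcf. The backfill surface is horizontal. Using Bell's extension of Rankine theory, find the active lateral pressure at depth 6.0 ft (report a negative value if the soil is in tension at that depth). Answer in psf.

-394 psf

K_a = (1 − sin φ)/(1 + sin φ) = 0.2234.
σ_a = K_a γ z − 2c√K_a = 0.2234×125.0×6.0 − 2×594×0.4727 = -394.0 psf.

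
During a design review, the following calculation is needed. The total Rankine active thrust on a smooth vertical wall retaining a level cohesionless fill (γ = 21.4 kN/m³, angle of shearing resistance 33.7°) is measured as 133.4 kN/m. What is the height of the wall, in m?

K_a = 0.2863. P_a = ½ K_a γ H² ⇒ H = √(2P_a/(K_a γ)).
H = √(2×133.4/(0.2863×21.4)) = 6.599 m.

6.60 m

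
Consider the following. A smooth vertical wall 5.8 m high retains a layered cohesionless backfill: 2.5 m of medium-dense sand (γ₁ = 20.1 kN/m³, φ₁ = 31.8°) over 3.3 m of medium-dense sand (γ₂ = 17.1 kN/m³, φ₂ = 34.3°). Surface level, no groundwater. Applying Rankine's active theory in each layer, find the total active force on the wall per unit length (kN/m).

91.7 kN/m

K_a1 = tan²(45°−31.8°/2) = 0.3098; K_a2 = tan²(45°−34.3°/2) = 0.2792.
Layer 1: σ at base = K_a1 γ₁ h₁ = 15.57 kPa; P₁ = ½×15.57×2.5 = 19.46.
Layer 2: σ_v at top = γ₁h₁ = 50.25; σ_h top = K_a2×50.25 = 14.03; σ_h base = K_a2×(50.25+17.1×3.3) = 29.78.
P₂ = ½(14.03+29.78)×3.3 = 72.28. Total P_a = 19.46+72.28 = 91.74 kN/m.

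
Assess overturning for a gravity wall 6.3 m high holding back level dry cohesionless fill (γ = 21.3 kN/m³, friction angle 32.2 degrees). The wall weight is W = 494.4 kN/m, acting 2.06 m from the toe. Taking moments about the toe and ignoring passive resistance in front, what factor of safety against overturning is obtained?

3.77

K_a = tan²(45° − 32.2°/2) = 0.3047.
P_a = ½K_aγH² = 0.5×0.3047×21.3×6.3² = 128.8 kN/m, acting at H/3 = 2.100 m above the base.
Overturning moment M_o = P_a × H/3 = 128.8 × 2.100 = 270.5.
Resisting moment M_r = W × 2.06 = 494.4 × 2.06 = 1018.
FS_overturning = M_r/M_o = 1018/270.5 = 3.765.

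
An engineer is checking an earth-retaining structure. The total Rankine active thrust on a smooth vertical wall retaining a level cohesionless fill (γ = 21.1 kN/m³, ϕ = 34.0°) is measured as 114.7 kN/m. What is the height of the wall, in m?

6.20 m

K_a = 0.2827. P_a = ½ K_a γ H² ⇒ H = √(2P_a/(K_a γ)).
H = √(2×114.7/(0.2827×21.1)) = 6.201 m.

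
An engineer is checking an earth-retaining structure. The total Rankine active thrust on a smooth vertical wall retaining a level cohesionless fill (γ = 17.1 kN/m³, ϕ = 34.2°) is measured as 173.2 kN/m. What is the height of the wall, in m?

8.50 m

K_a = 0.2803. P_a = ½ K_a γ H² ⇒ H = √(2P_a/(K_a γ)).
H = √(2×173.2/(0.2803×17.1)) = 8.501 m.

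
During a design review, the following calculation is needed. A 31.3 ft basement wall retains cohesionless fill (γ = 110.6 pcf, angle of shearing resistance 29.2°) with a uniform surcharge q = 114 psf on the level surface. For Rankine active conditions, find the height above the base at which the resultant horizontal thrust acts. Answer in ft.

10.8 ft

K_a = 0.3442.
Triangular part P₁ = ½K_aγH² = 18650 at H/3 = 10.43 ft; rectangular part P₂ = K_a q H = 1228 at H/2 = 15.65 ft.
ȳ = (P₁·10.43 + P₂·15.65)/(P₁+P₂) = 10.76 ft.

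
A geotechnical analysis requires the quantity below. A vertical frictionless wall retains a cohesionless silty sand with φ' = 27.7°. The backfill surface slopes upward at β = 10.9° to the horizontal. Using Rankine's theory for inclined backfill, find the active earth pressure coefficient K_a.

K_a = cos β · (cos β − √(cos²β − cos²φ)) / (cos β + √(cos²β − cos²φ)).
cos β = 0.9820, cos φ = 0.8854, √(cos²β − cos²φ) = 0.4246.
K_a = 0.9820 × (0.9820 − 0.4246)/(0.9820 + 0.4246) = 0.3891.

0.389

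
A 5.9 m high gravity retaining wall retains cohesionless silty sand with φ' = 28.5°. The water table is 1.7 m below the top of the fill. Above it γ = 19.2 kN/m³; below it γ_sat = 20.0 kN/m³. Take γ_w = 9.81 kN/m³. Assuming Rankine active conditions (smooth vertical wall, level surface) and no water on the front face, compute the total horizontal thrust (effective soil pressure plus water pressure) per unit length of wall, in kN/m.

177 kN/m

K_a = tan²(45° − φ/2) = 0.3540.
γ' = 20.0 − 9.81 = 10.19 kN/m³. Depth below WT = 4.2 m.
σ'_h at WT = K_a γ d_w = 11.55 kPa; at base = 11.55 + K_a γ' × 4.2 = 26.70 kPa.
P₁ (0–1.7 m) = ½×11.55×1.7 = 9.820. P₂ (1.7–5.9 m) = ½(11.55+26.70)×4.2 = 80.33.
P_w = ½ γ_w h₂² = 0.5×9.81×4.2² = 86.52. Total = 9.820+80.33+86.52 = 176.7 kN/m.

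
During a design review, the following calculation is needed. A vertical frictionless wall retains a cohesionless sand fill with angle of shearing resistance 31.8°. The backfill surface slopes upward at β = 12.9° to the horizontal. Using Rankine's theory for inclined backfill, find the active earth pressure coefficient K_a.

K_a = cos β · (cos β − √(cos²β − cos²φ)) / (cos β + √(cos²β − cos²φ)).
cos β = 0.9748, cos φ = 0.8499, √(cos²β − cos²φ) = 0.4773.
K_a = 0.9748 × (0.9748 − 0.4773)/(0.9748 + 0.4773) = 0.3339.

0.334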